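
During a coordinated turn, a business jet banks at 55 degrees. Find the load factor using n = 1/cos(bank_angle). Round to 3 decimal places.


Step 1: Convert 55 degrees to radians = 0.959931
Step 2: cos(55 deg) = 0.573576
Step 3: n = 1 / 0.573576 = 1.743

1.743


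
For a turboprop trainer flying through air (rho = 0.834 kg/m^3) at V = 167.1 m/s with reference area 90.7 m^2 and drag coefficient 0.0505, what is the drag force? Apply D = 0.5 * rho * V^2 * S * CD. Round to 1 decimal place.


Step 1: Dynamic pressure q = 0.5 * 0.834 * 167.1^2 = 11643.645 Pa
Step 2: Drag D = q * S * CD = 11643.645 * 90.7 * 0.0505
Step 3: D = 53332.0 N

53332.0


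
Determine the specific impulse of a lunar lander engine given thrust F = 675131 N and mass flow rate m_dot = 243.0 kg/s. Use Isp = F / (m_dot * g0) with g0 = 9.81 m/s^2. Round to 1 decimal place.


Step 1: m_dot * g0 = 243.0 * 9.81 = 2383.83
Step 2: Isp = 675131 / 2383.83 = 283.2 s

283.2


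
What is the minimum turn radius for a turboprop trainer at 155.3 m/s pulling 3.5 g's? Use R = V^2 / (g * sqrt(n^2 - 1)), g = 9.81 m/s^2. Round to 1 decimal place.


Step 1: V^2 = 155.3^2 = 24118.09
Step 2: n^2 - 1 = 3.5^2 - 1 = 11.25
Step 3: sqrt(11.25) = 3.354102
Step 4: R = 24118.09 / (9.81 * 3.354102) = 733.0 m

733.0


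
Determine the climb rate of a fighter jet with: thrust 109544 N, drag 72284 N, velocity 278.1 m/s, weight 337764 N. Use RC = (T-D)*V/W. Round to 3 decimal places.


Step 1: Excess thrust = T - D = 109544 - 72284 = 37260 N
Step 2: Excess power = 37260 * 278.1 = 10362006.0 W
Step 3: RC = 10362006.0 / 337764 = 30.678 m/s

30.678


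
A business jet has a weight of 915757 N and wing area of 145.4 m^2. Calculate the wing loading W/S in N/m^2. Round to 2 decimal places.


Step 1: Wing loading = W / S = 915757 / 145.4
Step 2: Wing loading = 6298.19 N/m^2

6298.19


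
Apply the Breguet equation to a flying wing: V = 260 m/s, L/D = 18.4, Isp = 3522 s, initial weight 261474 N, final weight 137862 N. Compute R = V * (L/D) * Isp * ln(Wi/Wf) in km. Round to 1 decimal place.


Step 1: Coefficient = V * (L/D) * Isp = 260 * 18.4 * 3522 = 16849248.0 m
Step 2: Wi/Wf = 261474 / 137862 = 1.896636
Step 3: ln(1.896636) = 0.640082
Step 4: R = 16849248.0 * 0.640082 = 10784894.8 m = 10784.9 km

10784.9


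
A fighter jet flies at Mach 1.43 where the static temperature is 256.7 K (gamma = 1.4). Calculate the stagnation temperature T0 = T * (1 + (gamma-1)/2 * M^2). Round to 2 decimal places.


Step 1: (gamma-1)/2 = 0.2
Step 2: M^2 = 2.0449
Step 3: 1 + 0.2 * 2.0449 = 1.40898
Step 4: T0 = 256.7 * 1.40898 = 361.69 K

361.69


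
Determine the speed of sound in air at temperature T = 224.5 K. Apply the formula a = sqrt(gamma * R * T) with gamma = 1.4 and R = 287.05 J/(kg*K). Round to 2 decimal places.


Step 1: gamma * R * T = 1.4 * 287.05 * 224.5 = 90219.815
Step 2: a = sqrt(90219.815) = 300.37 m/s

300.37


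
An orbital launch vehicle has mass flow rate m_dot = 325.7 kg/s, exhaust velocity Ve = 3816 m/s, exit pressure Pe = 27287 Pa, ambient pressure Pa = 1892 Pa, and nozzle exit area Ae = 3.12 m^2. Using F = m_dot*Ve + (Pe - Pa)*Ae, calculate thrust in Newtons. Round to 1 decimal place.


Step 1: Momentum thrust = m_dot * Ve = 325.7 * 3816 = 1242871.2 N
Step 2: Pressure thrust = (Pe - Pa) * Ae = (27287 - 1892) * 3.12 = 79232.40 N
Step 3: Total thrust F = 1242871.2 + 79232.40 = 1322103.6 N

1322103.6


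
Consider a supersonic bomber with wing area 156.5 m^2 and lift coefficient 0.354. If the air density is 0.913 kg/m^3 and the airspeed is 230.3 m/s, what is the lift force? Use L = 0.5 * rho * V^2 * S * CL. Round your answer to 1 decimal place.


Step 1: Calculate dynamic pressure q = 0.5 * 0.913 * 230.3^2 = 0.5 * 0.913 * 53038.09 = 24211.8881 Pa
Step 2: Multiply by wing area and lift coefficient: L = 24211.8881 * 156.5 * 0.354
Step 3: L = 3789160.4853 * 0.354 = 1341362.8 N

1341362.8


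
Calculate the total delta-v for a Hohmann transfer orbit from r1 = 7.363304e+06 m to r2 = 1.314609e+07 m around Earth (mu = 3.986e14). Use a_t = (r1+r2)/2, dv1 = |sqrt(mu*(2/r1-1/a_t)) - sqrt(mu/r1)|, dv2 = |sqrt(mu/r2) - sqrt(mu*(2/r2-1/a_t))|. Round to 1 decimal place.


Step 1: Transfer semi-major axis a_t = (7.363304e+06 + 1.314609e+07) / 2 = 1.025470e+07 m
Step 2: v1 (circular at r1) = sqrt(mu/r1) = 7357.53 m/s
Step 3: v_t1 = sqrt(mu*(2/r1 - 1/a_t)) = 8330.46 m/s
Step 4: dv1 = |8330.46 - 7357.53| = 972.93 m/s
Step 5: v2 (circular at r2) = 5506.43 m/s, v_t2 = 4666.01 m/s
Step 6: dv2 = |5506.43 - 4666.01| = 840.43 m/s
Step 7: Total delta-v = 972.93 + 840.43 = 1813.4 m/s

1813.4


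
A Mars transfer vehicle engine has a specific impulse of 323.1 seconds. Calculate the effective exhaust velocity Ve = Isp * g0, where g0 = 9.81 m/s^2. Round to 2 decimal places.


Step 1: Ve = Isp * g0 = 323.1 * 9.81
Step 2: Ve = 3169.61 m/s

3169.61


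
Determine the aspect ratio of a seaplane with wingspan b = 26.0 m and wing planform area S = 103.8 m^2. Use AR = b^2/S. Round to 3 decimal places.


Step 1: b^2 = 26.0^2 = 676.0
Step 2: AR = 676.0 / 103.8 = 6.513

6.513


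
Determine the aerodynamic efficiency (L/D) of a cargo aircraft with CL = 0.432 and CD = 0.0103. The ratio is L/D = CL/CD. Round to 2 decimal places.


Step 1: L/D = CL / CD = 0.432 / 0.0103
Step 2: L/D = 41.94

41.94


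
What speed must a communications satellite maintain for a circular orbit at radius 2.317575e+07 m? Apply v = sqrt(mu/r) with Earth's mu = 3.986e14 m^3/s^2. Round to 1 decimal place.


Step 1: mu / r = 3.986e14 / 2.317575e+07 = 17199011.8982
Step 2: v = sqrt(17199011.8982) = 4147.2 m/s

4147.2


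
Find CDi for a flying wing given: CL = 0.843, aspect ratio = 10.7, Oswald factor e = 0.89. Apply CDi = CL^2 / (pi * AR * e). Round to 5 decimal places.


Step 1: CL^2 = 0.843^2 = 0.710649
Step 2: pi * AR * e = 3.14159 * 10.7 * 0.89 = 29.917387
Step 3: CDi = 0.710649 / 29.917387 = 0.02375

0.02375


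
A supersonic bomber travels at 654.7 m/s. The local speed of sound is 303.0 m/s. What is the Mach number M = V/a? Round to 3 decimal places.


Step 1: M = V / a = 654.7 / 303.0
Step 2: M = 2.161

2.161


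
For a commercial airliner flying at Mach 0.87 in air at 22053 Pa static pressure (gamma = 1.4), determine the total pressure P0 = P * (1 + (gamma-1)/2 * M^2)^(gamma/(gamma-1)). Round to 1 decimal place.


Step 1: (gamma-1)/2 * M^2 = 0.2 * 0.7569 = 0.15138
Step 2: 1 + 0.15138 = 1.15138
Step 3: Exponent gamma/(gamma-1) = 3.5
Step 4: P0 = 22053 * 1.15138^3.5 = 36118.8 Pa

36118.8


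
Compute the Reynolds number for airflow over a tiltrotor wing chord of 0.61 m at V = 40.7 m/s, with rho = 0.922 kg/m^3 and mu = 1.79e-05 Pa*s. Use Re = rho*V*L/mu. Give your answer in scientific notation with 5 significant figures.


Step 1: Numerator = rho * V * L = 0.922 * 40.7 * 0.61 = 22.890494
Step 2: Re = 22.890494 / 1.79e-05
Step 3: Re = 1.2788e+06

1.2788e+06


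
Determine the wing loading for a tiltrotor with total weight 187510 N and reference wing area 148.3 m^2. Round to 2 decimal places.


Step 1: Wing loading = W / S = 187510 / 148.3
Step 2: Wing loading = 1264.40 N/m^2

1264.40


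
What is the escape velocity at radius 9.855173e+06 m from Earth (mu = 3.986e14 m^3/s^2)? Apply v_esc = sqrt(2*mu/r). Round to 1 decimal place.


Step 1: 2*mu/r = 2 * 3.986e14 / 9.855173e+06 = 80891527.7286
Step 2: v_esc = sqrt(80891527.7286) = 8994.0 m/s

8994.0


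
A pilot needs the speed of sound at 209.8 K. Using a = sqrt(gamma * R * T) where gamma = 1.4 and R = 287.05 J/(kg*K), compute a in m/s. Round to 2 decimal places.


Step 1: gamma * R * T = 1.4 * 287.05 * 209.8 = 84312.326
Step 2: a = sqrt(84312.326) = 290.37 m/s

290.37


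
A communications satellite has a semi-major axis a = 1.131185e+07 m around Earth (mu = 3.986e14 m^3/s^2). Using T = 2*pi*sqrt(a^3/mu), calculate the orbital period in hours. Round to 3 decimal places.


Step 1: a^3 / mu = 1.447441e+21 / 3.986e14 = 3.631312e+06
Step 2: sqrt(3.631312e+06) = 1905.6003 s
Step 3: T = 2*pi * 1905.6003 = 11973.24 s
Step 4: T in hours = 11973.24 / 3600 = 3.326 hours

3.326


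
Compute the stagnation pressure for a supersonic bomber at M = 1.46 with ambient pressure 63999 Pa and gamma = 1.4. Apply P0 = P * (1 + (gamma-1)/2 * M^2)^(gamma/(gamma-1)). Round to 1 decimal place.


Step 1: (gamma-1)/2 * M^2 = 0.2 * 2.1316 = 0.42632
Step 2: 1 + 0.42632 = 1.42632
Step 3: Exponent gamma/(gamma-1) = 3.5
Step 4: P0 = 63999 * 1.42632^3.5 = 221785.2 Pa

221785.2


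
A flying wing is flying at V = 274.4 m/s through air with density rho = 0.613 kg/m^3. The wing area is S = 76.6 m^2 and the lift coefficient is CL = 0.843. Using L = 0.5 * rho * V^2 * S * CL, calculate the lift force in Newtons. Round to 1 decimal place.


Step 1: Calculate dynamic pressure q = 0.5 * 0.613 * 274.4^2 = 0.5 * 0.613 * 75295.36 = 23078.0278 Pa
Step 2: Multiply by wing area and lift coefficient: L = 23078.0278 * 76.6 * 0.843
Step 3: L = 1767776.9325 * 0.843 = 1490236.0 N

1490236.0


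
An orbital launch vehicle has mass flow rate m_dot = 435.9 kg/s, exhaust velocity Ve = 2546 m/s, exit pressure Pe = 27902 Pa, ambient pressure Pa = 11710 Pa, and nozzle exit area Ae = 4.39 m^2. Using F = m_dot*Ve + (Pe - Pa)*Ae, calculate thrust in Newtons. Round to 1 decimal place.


Step 1: Momentum thrust = m_dot * Ve = 435.9 * 2546 = 1109801.4 N
Step 2: Pressure thrust = (Pe - Pa) * Ae = (27902 - 11710) * 4.39 = 71082.88 N
Step 3: Total thrust F = 1109801.4 + 71082.88 = 1180884.3 N

1180884.3


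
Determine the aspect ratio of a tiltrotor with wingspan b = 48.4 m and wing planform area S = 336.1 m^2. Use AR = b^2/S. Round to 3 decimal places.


Step 1: b^2 = 48.4^2 = 2342.56
Step 2: AR = 2342.56 / 336.1 = 6.970

6.970


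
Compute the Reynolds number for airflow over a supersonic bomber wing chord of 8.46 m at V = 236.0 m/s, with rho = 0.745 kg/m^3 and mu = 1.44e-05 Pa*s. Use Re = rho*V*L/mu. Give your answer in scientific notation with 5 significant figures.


Step 1: Numerator = rho * V * L = 0.745 * 236.0 * 8.46 = 1487.4372
Step 2: Re = 1487.4372 / 1.44e-05
Step 3: Re = 1.0329e+08

1.0329e+08


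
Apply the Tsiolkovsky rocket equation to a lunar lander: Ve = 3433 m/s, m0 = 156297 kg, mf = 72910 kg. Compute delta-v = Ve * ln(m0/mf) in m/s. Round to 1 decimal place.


Step 1: Mass ratio m0/mf = 156297 / 72910 = 2.143698
Step 2: ln(2.143698) = 0.762532
Step 3: delta-v = 3433 * 0.762532 = 2617.8 m/s

2617.8


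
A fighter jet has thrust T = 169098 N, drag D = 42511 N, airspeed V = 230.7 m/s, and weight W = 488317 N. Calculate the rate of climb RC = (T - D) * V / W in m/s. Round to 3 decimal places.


Step 1: Excess thrust = T - D = 169098 - 42511 = 126587 N
Step 2: Excess power = 126587 * 230.7 = 29203620.9 W
Step 3: RC = 29203620.9 / 488317 = 59.805 m/s

59.805


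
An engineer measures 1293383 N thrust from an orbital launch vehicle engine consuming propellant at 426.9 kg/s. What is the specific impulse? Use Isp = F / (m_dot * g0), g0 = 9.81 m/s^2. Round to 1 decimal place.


Step 1: m_dot * g0 = 426.9 * 9.81 = 4187.89
Step 2: Isp = 1293383 / 4187.89 = 308.8 s

308.8


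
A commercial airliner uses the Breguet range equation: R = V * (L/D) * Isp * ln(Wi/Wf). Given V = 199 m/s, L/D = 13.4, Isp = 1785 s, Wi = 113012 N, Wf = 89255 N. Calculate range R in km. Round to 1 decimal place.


Step 1: Coefficient = V * (L/D) * Isp = 199 * 13.4 * 1785 = 4759881.0 m
Step 2: Wi/Wf = 113012 / 89255 = 1.26617
Step 3: ln(1.26617) = 0.235997
Step 4: R = 4759881.0 * 0.235997 = 1123315.6 m = 1123.3 km

1123.3


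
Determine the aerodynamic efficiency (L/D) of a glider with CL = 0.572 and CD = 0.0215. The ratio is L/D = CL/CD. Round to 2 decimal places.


Step 1: L/D = CL / CD = 0.572 / 0.0215
Step 2: L/D = 26.60

26.60


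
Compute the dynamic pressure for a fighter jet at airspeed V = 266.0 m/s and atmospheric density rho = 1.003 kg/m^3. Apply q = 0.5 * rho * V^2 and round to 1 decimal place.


Step 1: V^2 = 266.0^2 = 70756.0
Step 2: q = 0.5 * 1.003 * 70756.0
Step 3: q = 35484.1 Pa

35484.1


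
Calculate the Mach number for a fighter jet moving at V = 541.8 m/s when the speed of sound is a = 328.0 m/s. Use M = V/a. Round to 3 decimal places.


Step 1: M = V / a = 541.8 / 328.0
Step 2: M = 1.652

1.652


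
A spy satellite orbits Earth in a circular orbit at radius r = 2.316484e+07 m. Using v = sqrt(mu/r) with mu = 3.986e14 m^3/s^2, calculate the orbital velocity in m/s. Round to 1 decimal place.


Step 1: mu / r = 3.986e14 / 2.316484e+07 = 17207112.1579
Step 2: v = sqrt(17207112.1579) = 4148.1 m/s

4148.1


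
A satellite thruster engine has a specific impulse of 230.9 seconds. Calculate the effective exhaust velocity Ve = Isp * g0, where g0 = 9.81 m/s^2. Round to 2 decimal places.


Step 1: Ve = Isp * g0 = 230.9 * 9.81
Step 2: Ve = 2265.13 m/s

2265.13


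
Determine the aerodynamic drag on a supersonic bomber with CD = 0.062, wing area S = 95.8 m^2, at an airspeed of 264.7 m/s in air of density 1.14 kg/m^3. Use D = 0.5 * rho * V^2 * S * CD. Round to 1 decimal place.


Step 1: Dynamic pressure q = 0.5 * 1.14 * 264.7^2 = 39937.6713 Pa
Step 2: Drag D = q * S * CD = 39937.6713 * 95.8 * 0.062
Step 3: D = 237213.8 N

237213.8


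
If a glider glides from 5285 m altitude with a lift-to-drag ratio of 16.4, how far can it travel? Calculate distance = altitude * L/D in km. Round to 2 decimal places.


Step 1: Glide distance = altitude * L/D = 5285 * 16.4 = 86674.0 m
Step 2: Convert to km: 86674.0 / 1000 = 86.67 km

86.67


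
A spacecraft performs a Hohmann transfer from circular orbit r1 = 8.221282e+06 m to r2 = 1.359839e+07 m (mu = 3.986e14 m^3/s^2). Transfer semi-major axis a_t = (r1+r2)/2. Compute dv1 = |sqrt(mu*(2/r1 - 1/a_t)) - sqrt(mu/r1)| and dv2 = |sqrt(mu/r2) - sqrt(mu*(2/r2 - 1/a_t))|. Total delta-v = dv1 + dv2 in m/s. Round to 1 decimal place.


Step 1: Transfer semi-major axis a_t = (8.221282e+06 + 1.359839e+07) / 2 = 1.090984e+07 m
Step 2: v1 (circular at r1) = sqrt(mu/r1) = 6963.04 m/s
Step 3: v_t1 = sqrt(mu*(2/r1 - 1/a_t)) = 7773.8 m/s
Step 4: dv1 = |7773.8 - 6963.04| = 810.76 m/s
Step 5: v2 (circular at r2) = 5414.08 m/s, v_t2 = 4699.87 m/s
Step 6: dv2 = |5414.08 - 4699.87| = 714.22 m/s
Step 7: Total delta-v = 810.76 + 714.22 = 1525.0 m/s

1525.0


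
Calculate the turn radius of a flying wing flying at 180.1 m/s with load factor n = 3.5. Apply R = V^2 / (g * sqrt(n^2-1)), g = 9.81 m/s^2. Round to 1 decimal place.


Step 1: V^2 = 180.1^2 = 32436.01
Step 2: n^2 - 1 = 3.5^2 - 1 = 11.25
Step 3: sqrt(11.25) = 3.354102
Step 4: R = 32436.01 / (9.81 * 3.354102) = 985.8 m

985.8


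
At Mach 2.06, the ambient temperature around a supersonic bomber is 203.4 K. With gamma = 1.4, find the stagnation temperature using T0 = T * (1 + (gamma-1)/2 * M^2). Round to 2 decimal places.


Step 1: (gamma-1)/2 = 0.2
Step 2: M^2 = 4.2436
Step 3: 1 + 0.2 * 4.2436 = 1.84872
Step 4: T0 = 203.4 * 1.84872 = 376.03 K

376.03


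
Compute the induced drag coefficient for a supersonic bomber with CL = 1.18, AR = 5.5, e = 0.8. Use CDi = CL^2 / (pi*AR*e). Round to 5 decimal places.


Step 1: CL^2 = 1.18^2 = 1.3924
Step 2: pi * AR * e = 3.14159 * 5.5 * 0.8 = 13.823008
Step 3: CDi = 1.3924 / 13.823008 = 0.10073

0.10073


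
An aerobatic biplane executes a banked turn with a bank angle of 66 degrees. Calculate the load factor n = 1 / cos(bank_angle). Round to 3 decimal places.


Step 1: Convert 66 degrees to radians = 1.151917
Step 2: cos(66 deg) = 0.406737
Step 3: n = 1 / 0.406737 = 2.459

2.459


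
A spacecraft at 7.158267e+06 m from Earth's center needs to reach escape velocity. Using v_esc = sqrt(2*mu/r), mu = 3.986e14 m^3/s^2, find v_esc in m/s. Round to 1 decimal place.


Step 1: 2*mu/r = 2 * 3.986e14 / 7.158267e+06 = 111367737.4705
Step 2: v_esc = sqrt(111367737.4705) = 10553.1 m/s

10553.1


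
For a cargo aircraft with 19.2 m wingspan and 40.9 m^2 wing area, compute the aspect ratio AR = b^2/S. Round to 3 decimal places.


Step 1: b^2 = 19.2^2 = 368.64
Step 2: AR = 368.64 / 40.9 = 9.013

9.013


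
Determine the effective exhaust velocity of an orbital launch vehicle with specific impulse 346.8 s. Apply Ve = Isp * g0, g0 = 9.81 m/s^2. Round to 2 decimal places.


Step 1: Ve = Isp * g0 = 346.8 * 9.81
Step 2: Ve = 3402.11 m/s

3402.11


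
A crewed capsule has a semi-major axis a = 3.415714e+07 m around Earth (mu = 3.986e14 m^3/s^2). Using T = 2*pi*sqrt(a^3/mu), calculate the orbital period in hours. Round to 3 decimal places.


Step 1: a^3 / mu = 3.985148e+22 / 3.986e14 = 9.997864e+07
Step 2: sqrt(9.997864e+07) = 9998.9317 s
Step 3: T = 2*pi * 9998.9317 = 62825.14 s
Step 4: T in hours = 62825.14 / 3600 = 17.451 hours

17.451


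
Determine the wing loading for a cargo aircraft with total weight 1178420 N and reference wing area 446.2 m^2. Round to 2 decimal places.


Step 1: Wing loading = W / S = 1178420 / 446.2
Step 2: Wing loading = 2641.01 N/m^2

2641.01


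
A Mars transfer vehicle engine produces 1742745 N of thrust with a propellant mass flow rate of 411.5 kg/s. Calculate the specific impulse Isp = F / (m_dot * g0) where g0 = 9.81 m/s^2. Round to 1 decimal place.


Step 1: m_dot * g0 = 411.5 * 9.81 = 4036.82
Step 2: Isp = 1742745 / 4036.82 = 431.7 s

431.7


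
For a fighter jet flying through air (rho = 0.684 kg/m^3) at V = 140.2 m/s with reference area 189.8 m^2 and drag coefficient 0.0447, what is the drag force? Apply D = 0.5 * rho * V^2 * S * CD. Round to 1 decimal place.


Step 1: Dynamic pressure q = 0.5 * 0.684 * 140.2^2 = 6722.3657 Pa
Step 2: Drag D = q * S * CD = 6722.3657 * 189.8 * 0.0447
Step 3: D = 57033.0 N

57033.0


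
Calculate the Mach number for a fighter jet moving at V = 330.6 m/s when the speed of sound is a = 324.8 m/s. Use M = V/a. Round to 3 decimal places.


Step 1: M = V / a = 330.6 / 324.8
Step 2: M = 1.018

1.018


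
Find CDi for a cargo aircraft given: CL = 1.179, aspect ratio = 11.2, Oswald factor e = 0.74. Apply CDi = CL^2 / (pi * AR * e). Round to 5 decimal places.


Step 1: CL^2 = 1.179^2 = 1.390041
Step 2: pi * AR * e = 3.14159 * 11.2 * 0.74 = 26.03752
Step 3: CDi = 1.390041 / 26.03752 = 0.05339

0.05339


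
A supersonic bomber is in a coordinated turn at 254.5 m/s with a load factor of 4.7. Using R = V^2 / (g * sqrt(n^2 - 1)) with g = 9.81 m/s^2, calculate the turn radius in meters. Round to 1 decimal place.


Step 1: V^2 = 254.5^2 = 64770.25
Step 2: n^2 - 1 = 4.7^2 - 1 = 21.09
Step 3: sqrt(21.09) = 4.592385
Step 4: R = 64770.25 / (9.81 * 4.592385) = 1437.7 m

1437.7


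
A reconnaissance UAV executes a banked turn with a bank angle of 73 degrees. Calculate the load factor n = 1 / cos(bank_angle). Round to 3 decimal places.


Step 1: Convert 73 degrees to radians = 1.27409
Step 2: cos(73 deg) = 0.292372
Step 3: n = 1 / 0.292372 = 3.420

3.420


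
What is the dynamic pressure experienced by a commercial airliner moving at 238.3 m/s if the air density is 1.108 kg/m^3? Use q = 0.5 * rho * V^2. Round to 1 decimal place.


Step 1: V^2 = 238.3^2 = 56786.89
Step 2: q = 0.5 * 1.108 * 56786.89
Step 3: q = 31459.9 Pa

31459.9


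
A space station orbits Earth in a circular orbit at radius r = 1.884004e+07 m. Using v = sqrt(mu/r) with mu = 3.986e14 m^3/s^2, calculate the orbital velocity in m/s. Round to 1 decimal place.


Step 1: mu / r = 3.986e14 / 1.884004e+07 = 21157067.6071
Step 2: v = sqrt(21157067.6071) = 4599.7 m/s

4599.7


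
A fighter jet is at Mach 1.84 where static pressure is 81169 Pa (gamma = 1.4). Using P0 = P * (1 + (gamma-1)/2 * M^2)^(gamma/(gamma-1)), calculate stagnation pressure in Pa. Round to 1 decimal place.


Step 1: (gamma-1)/2 * M^2 = 0.2 * 3.3856 = 0.67712
Step 2: 1 + 0.67712 = 1.67712
Step 3: Exponent gamma/(gamma-1) = 3.5
Step 4: P0 = 81169 * 1.67712^3.5 = 495866.4 Pa

495866.4


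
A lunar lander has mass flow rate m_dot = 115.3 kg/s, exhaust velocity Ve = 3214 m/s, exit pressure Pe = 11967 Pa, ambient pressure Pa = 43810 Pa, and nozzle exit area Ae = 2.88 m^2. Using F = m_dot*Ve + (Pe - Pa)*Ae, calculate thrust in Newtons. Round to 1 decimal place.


Step 1: Momentum thrust = m_dot * Ve = 115.3 * 3214 = 370574.2 N
Step 2: Pressure thrust = (Pe - Pa) * Ae = (11967 - 43810) * 2.88 = -91707.84 N
Step 3: Total thrust F = 370574.2 + -91707.84 = 278866.4 N

278866.4


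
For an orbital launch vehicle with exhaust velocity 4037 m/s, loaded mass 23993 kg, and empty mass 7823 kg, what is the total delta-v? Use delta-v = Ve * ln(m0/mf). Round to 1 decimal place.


Step 1: Mass ratio m0/mf = 23993 / 7823 = 3.066982
Step 2: ln(3.066982) = 1.120694
Step 3: delta-v = 4037 * 1.120694 = 4524.2 m/s

4524.2


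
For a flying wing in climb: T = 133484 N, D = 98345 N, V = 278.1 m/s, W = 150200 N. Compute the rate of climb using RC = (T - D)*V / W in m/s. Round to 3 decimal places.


Step 1: Excess thrust = T - D = 133484 - 98345 = 35139 N
Step 2: Excess power = 35139 * 278.1 = 9772155.9 W
Step 3: RC = 9772155.9 / 150200 = 65.061 m/s

65.061


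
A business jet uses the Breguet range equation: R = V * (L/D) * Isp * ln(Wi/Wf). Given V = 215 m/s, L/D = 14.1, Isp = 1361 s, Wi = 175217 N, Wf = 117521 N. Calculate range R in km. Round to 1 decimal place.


Step 1: Coefficient = V * (L/D) * Isp = 215 * 14.1 * 1361 = 4125871.5 m
Step 2: Wi/Wf = 175217 / 117521 = 1.490942
Step 3: ln(1.490942) = 0.399408
Step 4: R = 4125871.5 * 0.399408 = 1647906.8 m = 1647.9 km

1647.9


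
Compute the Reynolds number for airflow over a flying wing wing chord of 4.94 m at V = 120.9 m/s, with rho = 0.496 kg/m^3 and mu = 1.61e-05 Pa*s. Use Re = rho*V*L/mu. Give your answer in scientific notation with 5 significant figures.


Step 1: Numerator = rho * V * L = 0.496 * 120.9 * 4.94 = 296.234016
Step 2: Re = 296.234016 / 1.61e-05
Step 3: Re = 1.8400e+07

1.8400e+07


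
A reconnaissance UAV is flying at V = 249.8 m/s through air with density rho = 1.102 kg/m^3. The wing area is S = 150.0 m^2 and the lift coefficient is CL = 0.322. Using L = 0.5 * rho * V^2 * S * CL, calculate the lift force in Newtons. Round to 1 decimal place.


Step 1: Calculate dynamic pressure q = 0.5 * 1.102 * 249.8^2 = 0.5 * 1.102 * 62400.04 = 34382.422 Pa
Step 2: Multiply by wing area and lift coefficient: L = 34382.422 * 150.0 * 0.322
Step 3: L = 5157363.306 * 0.322 = 1660671.0 N

1660671.0


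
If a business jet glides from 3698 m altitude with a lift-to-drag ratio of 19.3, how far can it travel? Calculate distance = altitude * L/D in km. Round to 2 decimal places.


Step 1: Glide distance = altitude * L/D = 3698 * 19.3 = 71371.4 m
Step 2: Convert to km: 71371.4 / 1000 = 71.37 km

71.37


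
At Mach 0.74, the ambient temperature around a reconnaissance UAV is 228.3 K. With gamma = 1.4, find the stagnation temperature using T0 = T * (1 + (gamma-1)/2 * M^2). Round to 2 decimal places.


Step 1: (gamma-1)/2 = 0.2
Step 2: M^2 = 0.5476
Step 3: 1 + 0.2 * 0.5476 = 1.10952
Step 4: T0 = 228.3 * 1.10952 = 253.30 K

253.30


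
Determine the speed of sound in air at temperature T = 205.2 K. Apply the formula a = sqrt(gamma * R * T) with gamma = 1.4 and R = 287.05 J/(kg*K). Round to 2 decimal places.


Step 1: gamma * R * T = 1.4 * 287.05 * 205.2 = 82463.724
Step 2: a = sqrt(82463.724) = 287.16 m/s

287.16


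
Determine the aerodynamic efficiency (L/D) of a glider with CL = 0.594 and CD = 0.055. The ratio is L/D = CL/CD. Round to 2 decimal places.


Step 1: L/D = CL / CD = 0.594 / 0.055
Step 2: L/D = 10.80

10.80


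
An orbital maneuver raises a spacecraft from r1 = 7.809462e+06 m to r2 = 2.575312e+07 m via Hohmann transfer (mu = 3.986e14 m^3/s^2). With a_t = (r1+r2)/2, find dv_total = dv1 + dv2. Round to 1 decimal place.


Step 1: Transfer semi-major axis a_t = (7.809462e+06 + 2.575312e+07) / 2 = 1.678129e+07 m
Step 2: v1 (circular at r1) = sqrt(mu/r1) = 7144.27 m/s
Step 3: v_t1 = sqrt(mu*(2/r1 - 1/a_t)) = 8850.35 m/s
Step 4: dv1 = |8850.35 - 7144.27| = 1706.07 m/s
Step 5: v2 (circular at r2) = 3934.18 m/s, v_t2 = 2683.81 m/s
Step 6: dv2 = |3934.18 - 2683.81| = 1250.37 m/s
Step 7: Total delta-v = 1706.07 + 1250.37 = 2956.4 m/s

2956.4


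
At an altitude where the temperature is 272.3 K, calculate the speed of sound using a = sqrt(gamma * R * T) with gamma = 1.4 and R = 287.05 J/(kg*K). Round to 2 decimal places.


Step 1: gamma * R * T = 1.4 * 287.05 * 272.3 = 109429.201
Step 2: a = sqrt(109429.201) = 330.80 m/s

330.80


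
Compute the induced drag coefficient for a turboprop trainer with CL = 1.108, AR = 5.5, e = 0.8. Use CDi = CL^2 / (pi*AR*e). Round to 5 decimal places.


Step 1: CL^2 = 1.108^2 = 1.227664
Step 2: pi * AR * e = 3.14159 * 5.5 * 0.8 = 13.823008
Step 3: CDi = 1.227664 / 13.823008 = 0.08881

0.08881


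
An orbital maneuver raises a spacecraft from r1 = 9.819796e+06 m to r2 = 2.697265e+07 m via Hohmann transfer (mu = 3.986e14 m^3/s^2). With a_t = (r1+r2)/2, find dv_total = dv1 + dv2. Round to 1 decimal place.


Step 1: Transfer semi-major axis a_t = (9.819796e+06 + 2.697265e+07) / 2 = 1.839622e+07 m
Step 2: v1 (circular at r1) = sqrt(mu/r1) = 6371.14 m/s
Step 3: v_t1 = sqrt(mu*(2/r1 - 1/a_t)) = 7714.63 m/s
Step 4: dv1 = |7714.63 - 6371.14| = 1343.48 m/s
Step 5: v2 (circular at r2) = 3844.21 m/s, v_t2 = 2808.62 m/s
Step 6: dv2 = |3844.21 - 2808.62| = 1035.58 m/s
Step 7: Total delta-v = 1343.48 + 1035.58 = 2379.1 m/s

2379.1


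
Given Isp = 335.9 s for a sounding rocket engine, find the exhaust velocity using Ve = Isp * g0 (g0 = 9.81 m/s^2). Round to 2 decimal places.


Step 1: Ve = Isp * g0 = 335.9 * 9.81
Step 2: Ve = 3295.18 m/s

3295.18


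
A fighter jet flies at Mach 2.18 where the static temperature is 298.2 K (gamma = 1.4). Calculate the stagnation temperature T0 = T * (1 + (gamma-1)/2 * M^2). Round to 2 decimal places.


Step 1: (gamma-1)/2 = 0.2
Step 2: M^2 = 4.7524
Step 3: 1 + 0.2 * 4.7524 = 1.95048
Step 4: T0 = 298.2 * 1.95048 = 581.63 K

581.63


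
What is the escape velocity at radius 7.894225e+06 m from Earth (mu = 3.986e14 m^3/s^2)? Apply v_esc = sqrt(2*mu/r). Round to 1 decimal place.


Step 1: 2*mu/r = 2 * 3.986e14 / 7.894225e+06 = 100985213.8747
Step 2: v_esc = sqrt(100985213.8747) = 10049.1 m/s

10049.1


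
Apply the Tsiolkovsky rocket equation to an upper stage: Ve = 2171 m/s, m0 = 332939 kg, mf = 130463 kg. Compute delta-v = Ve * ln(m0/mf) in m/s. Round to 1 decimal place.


Step 1: Mass ratio m0/mf = 332939 / 130463 = 2.55198
Step 2: ln(2.55198) = 0.93687
Step 3: delta-v = 2171 * 0.93687 = 2033.9 m/s

2033.9


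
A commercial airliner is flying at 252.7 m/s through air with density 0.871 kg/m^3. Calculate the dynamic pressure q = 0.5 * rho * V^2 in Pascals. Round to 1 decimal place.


Step 1: V^2 = 252.7^2 = 63857.29
Step 2: q = 0.5 * 0.871 * 63857.29
Step 3: q = 27809.8 Pa

27809.8


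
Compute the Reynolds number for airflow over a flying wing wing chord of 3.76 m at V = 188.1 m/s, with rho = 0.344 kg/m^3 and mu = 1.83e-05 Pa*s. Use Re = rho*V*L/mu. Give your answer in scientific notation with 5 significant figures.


Step 1: Numerator = rho * V * L = 0.344 * 188.1 * 3.76 = 243.296064
Step 2: Re = 243.296064 / 1.83e-05
Step 3: Re = 1.3295e+07

1.3295e+07


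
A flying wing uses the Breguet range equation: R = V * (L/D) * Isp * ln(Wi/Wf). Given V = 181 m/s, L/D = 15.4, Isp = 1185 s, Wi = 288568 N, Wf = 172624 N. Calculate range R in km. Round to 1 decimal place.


Step 1: Coefficient = V * (L/D) * Isp = 181 * 15.4 * 1185 = 3303069.0 m
Step 2: Wi/Wf = 288568 / 172624 = 1.671656
Step 3: ln(1.671656) = 0.513815
Step 4: R = 3303069.0 * 0.513815 = 1697166.2 m = 1697.2 km

1697.2


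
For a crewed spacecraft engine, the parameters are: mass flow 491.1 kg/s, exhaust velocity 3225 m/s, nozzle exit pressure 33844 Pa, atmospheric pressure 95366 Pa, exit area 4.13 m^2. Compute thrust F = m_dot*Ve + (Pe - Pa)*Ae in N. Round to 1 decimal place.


Step 1: Momentum thrust = m_dot * Ve = 491.1 * 3225 = 1583797.5 N
Step 2: Pressure thrust = (Pe - Pa) * Ae = (33844 - 95366) * 4.13 = -254085.86 N
Step 3: Total thrust F = 1583797.5 + -254085.86 = 1329711.6 N

1329711.6


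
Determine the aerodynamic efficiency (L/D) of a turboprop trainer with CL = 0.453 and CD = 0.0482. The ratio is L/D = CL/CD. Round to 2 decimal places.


Step 1: L/D = CL / CD = 0.453 / 0.0482
Step 2: L/D = 9.40

9.40


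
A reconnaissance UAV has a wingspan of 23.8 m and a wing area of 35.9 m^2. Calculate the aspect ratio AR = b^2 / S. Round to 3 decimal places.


Step 1: b^2 = 23.8^2 = 566.44
Step 2: AR = 566.44 / 35.9 = 15.778

15.778


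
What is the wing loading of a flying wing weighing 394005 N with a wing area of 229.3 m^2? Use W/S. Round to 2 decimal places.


Step 1: Wing loading = W / S = 394005 / 229.3
Step 2: Wing loading = 1718.29 N/m^2

1718.29


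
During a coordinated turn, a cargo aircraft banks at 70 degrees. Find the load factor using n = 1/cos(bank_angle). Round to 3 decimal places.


Step 1: Convert 70 degrees to radians = 1.22173
Step 2: cos(70 deg) = 0.34202
Step 3: n = 1 / 0.34202 = 2.924

2.924


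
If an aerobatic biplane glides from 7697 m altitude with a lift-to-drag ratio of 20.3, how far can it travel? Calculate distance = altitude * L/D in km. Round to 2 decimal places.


Step 1: Glide distance = altitude * L/D = 7697 * 20.3 = 156249.1 m
Step 2: Convert to km: 156249.1 / 1000 = 156.25 km

156.25


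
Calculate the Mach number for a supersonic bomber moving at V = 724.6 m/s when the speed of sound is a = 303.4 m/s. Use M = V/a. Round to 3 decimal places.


Step 1: M = V / a = 724.6 / 303.4
Step 2: M = 2.388

2.388


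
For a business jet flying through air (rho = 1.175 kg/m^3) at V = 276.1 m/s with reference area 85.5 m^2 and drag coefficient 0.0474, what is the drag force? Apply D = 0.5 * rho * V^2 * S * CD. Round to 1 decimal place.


Step 1: Dynamic pressure q = 0.5 * 1.175 * 276.1^2 = 44785.8359 Pa
Step 2: Drag D = q * S * CD = 44785.8359 * 85.5 * 0.0474
Step 3: D = 181503.6 N

181503.6


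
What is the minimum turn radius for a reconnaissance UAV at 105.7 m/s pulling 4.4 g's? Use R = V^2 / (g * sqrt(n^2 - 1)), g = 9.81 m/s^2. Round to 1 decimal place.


Step 1: V^2 = 105.7^2 = 11172.49
Step 2: n^2 - 1 = 4.4^2 - 1 = 18.36
Step 3: sqrt(18.36) = 4.284857
Step 4: R = 11172.49 / (9.81 * 4.284857) = 265.8 m

265.8


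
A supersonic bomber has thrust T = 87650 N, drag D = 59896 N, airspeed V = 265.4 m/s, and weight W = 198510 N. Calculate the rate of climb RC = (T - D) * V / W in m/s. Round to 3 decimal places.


Step 1: Excess thrust = T - D = 87650 - 59896 = 27754 N
Step 2: Excess power = 27754 * 265.4 = 7365911.6 W
Step 3: RC = 7365911.6 / 198510 = 37.106 m/s

37.106


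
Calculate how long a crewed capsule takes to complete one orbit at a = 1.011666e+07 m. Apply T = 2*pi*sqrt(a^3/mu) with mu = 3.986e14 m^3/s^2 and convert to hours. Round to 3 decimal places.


Step 1: a^3 / mu = 1.035408e+21 / 3.986e14 = 2.597611e+06
Step 2: sqrt(2.597611e+06) = 1611.7107 s
Step 3: T = 2*pi * 1611.7107 = 10126.68 s
Step 4: T in hours = 10126.68 / 3600 = 2.813 hours

2.813


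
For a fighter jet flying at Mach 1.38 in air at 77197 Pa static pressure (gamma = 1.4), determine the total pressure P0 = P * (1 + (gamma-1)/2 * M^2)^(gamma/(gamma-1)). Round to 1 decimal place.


Step 1: (gamma-1)/2 * M^2 = 0.2 * 1.9044 = 0.38088
Step 2: 1 + 0.38088 = 1.38088
Step 3: Exponent gamma/(gamma-1) = 3.5
Step 4: P0 = 77197 * 1.38088^3.5 = 238861.5 Pa

238861.5


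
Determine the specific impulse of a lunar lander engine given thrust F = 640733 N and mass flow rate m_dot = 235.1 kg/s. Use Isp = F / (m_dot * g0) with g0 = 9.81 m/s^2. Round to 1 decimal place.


Step 1: m_dot * g0 = 235.1 * 9.81 = 2306.33
Step 2: Isp = 640733 / 2306.33 = 277.8 s

277.8


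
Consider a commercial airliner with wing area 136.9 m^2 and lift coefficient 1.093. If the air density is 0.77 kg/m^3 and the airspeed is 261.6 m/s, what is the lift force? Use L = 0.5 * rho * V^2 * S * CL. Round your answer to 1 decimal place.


Step 1: Calculate dynamic pressure q = 0.5 * 0.77 * 261.6^2 = 0.5 * 0.77 * 68434.56 = 26347.3056 Pa
Step 2: Multiply by wing area and lift coefficient: L = 26347.3056 * 136.9 * 1.093
Step 3: L = 3606946.1366 * 1.093 = 3942392.1 N

3942392.1


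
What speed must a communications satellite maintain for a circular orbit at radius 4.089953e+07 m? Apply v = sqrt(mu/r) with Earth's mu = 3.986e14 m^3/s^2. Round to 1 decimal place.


Step 1: mu / r = 3.986e14 / 4.089953e+07 = 9745833.2651
Step 2: v = sqrt(9745833.2651) = 3121.8 m/s

3121.8


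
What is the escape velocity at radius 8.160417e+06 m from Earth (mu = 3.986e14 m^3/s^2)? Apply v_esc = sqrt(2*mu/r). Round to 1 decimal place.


Step 1: 2*mu/r = 2 * 3.986e14 / 8.160417e+06 = 97691086.1295
Step 2: v_esc = sqrt(97691086.1295) = 9883.9 m/s

9883.9


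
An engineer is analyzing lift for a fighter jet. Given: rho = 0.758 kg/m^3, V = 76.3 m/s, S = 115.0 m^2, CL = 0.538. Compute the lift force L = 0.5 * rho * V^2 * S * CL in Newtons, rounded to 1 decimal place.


Step 1: Calculate dynamic pressure q = 0.5 * 0.758 * 76.3^2 = 0.5 * 0.758 * 5821.69 = 2206.4205 Pa
Step 2: Multiply by wing area and lift coefficient: L = 2206.4205 * 115.0 * 0.538
Step 3: L = 253738.3586 * 0.538 = 136511.2 N

136511.2


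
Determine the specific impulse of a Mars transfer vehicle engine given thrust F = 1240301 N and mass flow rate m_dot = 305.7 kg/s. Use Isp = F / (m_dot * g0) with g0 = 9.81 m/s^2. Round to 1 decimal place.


Step 1: m_dot * g0 = 305.7 * 9.81 = 2998.92
Step 2: Isp = 1240301 / 2998.92 = 413.6 s

413.6


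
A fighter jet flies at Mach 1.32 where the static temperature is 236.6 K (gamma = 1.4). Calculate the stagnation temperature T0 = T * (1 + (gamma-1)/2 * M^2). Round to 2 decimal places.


Step 1: (gamma-1)/2 = 0.2
Step 2: M^2 = 1.7424
Step 3: 1 + 0.2 * 1.7424 = 1.34848
Step 4: T0 = 236.6 * 1.34848 = 319.05 K

319.05


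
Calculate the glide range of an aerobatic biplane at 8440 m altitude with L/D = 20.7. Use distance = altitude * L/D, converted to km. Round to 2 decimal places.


Step 1: Glide distance = altitude * L/D = 8440 * 20.7 = 174708.0 m
Step 2: Convert to km: 174708.0 / 1000 = 174.71 km

174.71


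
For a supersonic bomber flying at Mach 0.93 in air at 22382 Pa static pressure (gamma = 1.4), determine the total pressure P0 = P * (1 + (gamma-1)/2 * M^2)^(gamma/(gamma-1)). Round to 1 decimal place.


Step 1: (gamma-1)/2 * M^2 = 0.2 * 0.8649 = 0.17298
Step 2: 1 + 0.17298 = 1.17298
Step 3: Exponent gamma/(gamma-1) = 3.5
Step 4: P0 = 22382 * 1.17298^3.5 = 39121.5 Pa

39121.5


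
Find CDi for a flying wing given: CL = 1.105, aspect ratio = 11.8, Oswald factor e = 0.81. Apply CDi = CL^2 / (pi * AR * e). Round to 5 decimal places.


Step 1: CL^2 = 1.105^2 = 1.221025
Step 2: pi * AR * e = 3.14159 * 11.8 * 0.81 = 30.027343
Step 3: CDi = 1.221025 / 30.027343 = 0.04066

0.04066


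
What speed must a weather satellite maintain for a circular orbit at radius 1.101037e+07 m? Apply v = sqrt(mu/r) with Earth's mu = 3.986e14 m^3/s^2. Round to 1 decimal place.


Step 1: mu / r = 3.986e14 / 1.101037e+07 = 36202234.8023
Step 2: v = sqrt(36202234.8023) = 6016.8 m/s

6016.8


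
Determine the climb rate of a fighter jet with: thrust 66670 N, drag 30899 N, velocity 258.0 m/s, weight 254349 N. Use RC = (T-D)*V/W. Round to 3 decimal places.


Step 1: Excess thrust = T - D = 66670 - 30899 = 35771 N
Step 2: Excess power = 35771 * 258.0 = 9228918.0 W
Step 3: RC = 9228918.0 / 254349 = 36.284 m/s

36.284


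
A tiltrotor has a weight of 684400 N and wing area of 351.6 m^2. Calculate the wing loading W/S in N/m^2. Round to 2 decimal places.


Step 1: Wing loading = W / S = 684400 / 351.6
Step 2: Wing loading = 1946.53 N/m^2

1946.53


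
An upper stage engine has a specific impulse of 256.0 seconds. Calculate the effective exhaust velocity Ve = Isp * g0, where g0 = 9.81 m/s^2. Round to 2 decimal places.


Step 1: Ve = Isp * g0 = 256.0 * 9.81
Step 2: Ve = 2511.36 m/s

2511.36


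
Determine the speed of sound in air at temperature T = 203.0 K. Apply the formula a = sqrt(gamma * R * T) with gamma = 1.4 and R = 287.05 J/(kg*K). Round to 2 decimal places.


Step 1: gamma * R * T = 1.4 * 287.05 * 203.0 = 81579.61
Step 2: a = sqrt(81579.61) = 285.62 m/s

285.62


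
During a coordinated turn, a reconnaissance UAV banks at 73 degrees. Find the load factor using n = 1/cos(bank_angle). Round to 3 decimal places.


Step 1: Convert 73 degrees to radians = 1.27409
Step 2: cos(73 deg) = 0.292372
Step 3: n = 1 / 0.292372 = 3.420

3.420


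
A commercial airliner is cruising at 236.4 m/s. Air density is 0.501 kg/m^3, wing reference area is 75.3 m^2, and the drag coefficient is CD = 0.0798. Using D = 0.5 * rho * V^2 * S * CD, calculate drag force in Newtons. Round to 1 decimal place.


Step 1: Dynamic pressure q = 0.5 * 0.501 * 236.4^2 = 13999.1825 Pa
Step 2: Drag D = q * S * CD = 13999.1825 * 75.3 * 0.0798
Step 3: D = 84120.2 N

84120.2


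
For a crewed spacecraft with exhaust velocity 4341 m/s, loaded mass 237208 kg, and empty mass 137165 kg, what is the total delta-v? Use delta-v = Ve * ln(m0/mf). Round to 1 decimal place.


Step 1: Mass ratio m0/mf = 237208 / 137165 = 1.729362
Step 2: ln(1.729362) = 0.547753
Step 3: delta-v = 4341 * 0.547753 = 2377.8 m/s

2377.8


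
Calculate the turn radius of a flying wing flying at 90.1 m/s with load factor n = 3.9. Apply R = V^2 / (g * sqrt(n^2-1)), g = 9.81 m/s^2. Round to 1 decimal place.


Step 1: V^2 = 90.1^2 = 8118.01
Step 2: n^2 - 1 = 3.9^2 - 1 = 14.21
Step 3: sqrt(14.21) = 3.769615
Step 4: R = 8118.01 / (9.81 * 3.769615) = 219.5 m

219.5


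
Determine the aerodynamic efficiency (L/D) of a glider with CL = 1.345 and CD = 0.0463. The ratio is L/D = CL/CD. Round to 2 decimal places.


Step 1: L/D = CL / CD = 1.345 / 0.0463
Step 2: L/D = 29.05

29.05


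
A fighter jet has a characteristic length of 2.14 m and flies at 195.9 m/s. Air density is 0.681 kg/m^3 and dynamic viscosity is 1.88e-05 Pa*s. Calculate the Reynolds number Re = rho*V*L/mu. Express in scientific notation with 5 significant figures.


Step 1: Numerator = rho * V * L = 0.681 * 195.9 * 2.14 = 285.492906
Step 2: Re = 285.492906 / 1.88e-05
Step 3: Re = 1.5186e+07

1.5186e+07


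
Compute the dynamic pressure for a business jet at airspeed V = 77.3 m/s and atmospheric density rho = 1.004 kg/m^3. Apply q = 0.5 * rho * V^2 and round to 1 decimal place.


Step 1: V^2 = 77.3^2 = 5975.29
Step 2: q = 0.5 * 1.004 * 5975.29
Step 3: q = 2999.6 Pa

2999.6


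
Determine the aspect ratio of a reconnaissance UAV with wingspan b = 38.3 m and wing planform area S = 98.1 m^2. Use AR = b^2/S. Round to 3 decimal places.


Step 1: b^2 = 38.3^2 = 1466.89
Step 2: AR = 1466.89 / 98.1 = 14.953

14.953


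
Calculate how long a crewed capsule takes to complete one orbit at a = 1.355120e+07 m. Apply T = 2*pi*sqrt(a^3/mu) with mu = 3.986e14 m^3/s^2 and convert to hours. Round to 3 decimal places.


Step 1: a^3 / mu = 2.488475e+21 / 3.986e14 = 6.243038e+06
Step 2: sqrt(6.243038e+06) = 2498.6072 s
Step 3: T = 2*pi * 2498.6072 = 15699.21 s
Step 4: T in hours = 15699.21 / 3600 = 4.361 hours

4.361


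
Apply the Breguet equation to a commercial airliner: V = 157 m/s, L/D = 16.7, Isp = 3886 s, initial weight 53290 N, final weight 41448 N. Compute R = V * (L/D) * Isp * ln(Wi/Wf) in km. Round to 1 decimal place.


Step 1: Coefficient = V * (L/D) * Isp = 157 * 16.7 * 3886 = 10188703.4 m
Step 2: Wi/Wf = 53290 / 41448 = 1.285707
Step 3: ln(1.285707) = 0.251309
Step 4: R = 10188703.4 * 0.251309 = 2560513.5 m = 2560.5 km

2560.5


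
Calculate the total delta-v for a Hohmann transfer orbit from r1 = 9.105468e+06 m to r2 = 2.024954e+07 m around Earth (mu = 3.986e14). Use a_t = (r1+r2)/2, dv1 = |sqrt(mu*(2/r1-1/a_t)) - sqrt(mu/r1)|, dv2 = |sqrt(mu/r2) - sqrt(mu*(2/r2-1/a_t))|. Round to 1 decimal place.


Step 1: Transfer semi-major axis a_t = (9.105468e+06 + 2.024954e+07) / 2 = 1.467750e+07 m
Step 2: v1 (circular at r1) = sqrt(mu/r1) = 6616.34 m/s
Step 3: v_t1 = sqrt(mu*(2/r1 - 1/a_t)) = 7771.4 m/s
Step 4: dv1 = |7771.4 - 6616.34| = 1155.06 m/s
Step 5: v2 (circular at r2) = 4436.71 m/s, v_t2 = 3494.51 m/s
Step 6: dv2 = |4436.71 - 3494.51| = 942.2 m/s
Step 7: Total delta-v = 1155.06 + 942.2 = 2097.3 m/s

2097.3
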